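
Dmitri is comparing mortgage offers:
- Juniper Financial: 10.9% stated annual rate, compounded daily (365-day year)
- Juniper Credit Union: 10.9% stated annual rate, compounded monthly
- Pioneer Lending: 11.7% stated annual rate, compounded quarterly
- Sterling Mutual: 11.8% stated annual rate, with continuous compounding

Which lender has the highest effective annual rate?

Sterling Mutual

Juniper Financial: (1 + 0.109/365)^365 − 1 = 11.514%
Juniper Credit Union: (1 + 0.109/12)^12 − 1 = 11.461%
Pioneer Lending: (1 + 0.117/4)^4 − 1 = 12.223%
Sterling Mutual: e^0.118 − 1 = 12.524%
The highest effective annual rate is Sterling Mutual at 12.524%.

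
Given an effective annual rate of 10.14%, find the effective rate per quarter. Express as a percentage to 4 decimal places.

2.4439%

The per-quarter rate i satisfies (1 + i)^4 = 1 + 0.1014.
i = 1.1014^(1/4) − 1 = 0.0244394 = 2.4439%.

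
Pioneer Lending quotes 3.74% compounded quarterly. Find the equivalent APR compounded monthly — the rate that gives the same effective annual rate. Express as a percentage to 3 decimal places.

3.728%

EAR = (1 + 0.0374/4)^4 − 1 = 0.037928.
Solve (1 + r/12)^12 = 1.037928: r/12 = 1.037928^(1/12) − 1 = 0.003107, so r = 0.037284 = 3.728%.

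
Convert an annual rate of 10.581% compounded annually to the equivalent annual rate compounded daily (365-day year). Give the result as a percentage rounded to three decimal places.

Compounded annually, EAR = nominal = 0.105810.
Solve (1 + r/365)^365 = 1.105810: r/365 = 1.105810^(1/365) − 1 = 0.000276, so r = 0.100592 = 10.059%.

10.059%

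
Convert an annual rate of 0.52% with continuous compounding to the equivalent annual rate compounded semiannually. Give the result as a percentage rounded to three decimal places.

0.521%

EAR under continuous compounding: e^0.0052 − 1 = 0.005214.
Solve (1 + r/2)^2 = 1.005214: r/2 = 1.005214^(1/2) − 1 = 0.002603, so r = 0.005207 = 0.521%.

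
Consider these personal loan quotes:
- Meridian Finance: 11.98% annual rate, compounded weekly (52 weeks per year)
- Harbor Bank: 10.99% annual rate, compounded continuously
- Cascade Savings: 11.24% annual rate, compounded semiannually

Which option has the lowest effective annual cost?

Cascade Savings

Meridian Finance: (1 + 0.1198/52)^52 − 1 = 12.712%
Harbor Bank: e^0.1099 − 1 = 11.617%
Cascade Savings: (1 + 0.1124/2)^2 − 1 = 11.556%
The lowest effective annual rate is Cascade Savings at 11.556%.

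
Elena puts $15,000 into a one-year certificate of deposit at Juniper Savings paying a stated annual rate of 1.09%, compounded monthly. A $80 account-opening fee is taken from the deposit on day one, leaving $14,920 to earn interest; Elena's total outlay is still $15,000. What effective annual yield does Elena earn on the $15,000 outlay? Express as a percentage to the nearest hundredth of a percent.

Value after one year: 14,920 × (1 + 0.0109/12)^12 = 14,920 × 1.010955 = $15,083.44.
Effective yield on the $15,000 outlay: 15,083.44 / 15,000 − 1 = 0.005563 = 0.56%.

0.56%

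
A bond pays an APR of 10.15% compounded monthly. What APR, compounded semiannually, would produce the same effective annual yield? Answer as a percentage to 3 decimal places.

EAR = (1 + 0.1015/12)^12 − 1 = 0.106358.
Solve (1 + r/2)^2 = 1.106358: r/2 = 1.106358^(1/2) − 1 = 0.051835, so r = 0.103671 = 10.367%.

10.367%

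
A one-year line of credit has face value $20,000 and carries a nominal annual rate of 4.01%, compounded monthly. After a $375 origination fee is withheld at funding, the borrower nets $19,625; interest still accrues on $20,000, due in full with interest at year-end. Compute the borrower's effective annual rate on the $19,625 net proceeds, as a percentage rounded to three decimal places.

Amount owed after one year: 20,000 × (1 + 0.0401/12)^12 = 20,000 × 1.040845 = $20,816.91.
Effective rate on net proceeds: 20,816.91 / 19,625 − 1 = 0.060734 = 6.073%.

6.073%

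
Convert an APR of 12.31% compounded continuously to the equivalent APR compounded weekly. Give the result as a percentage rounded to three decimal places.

12.325%

EAR under continuous compounding: e^0.1231 − 1 = 0.130998.
Solve (1 + r/52)^52 = 1.130998: r/52 = 1.130998^(1/52) − 1 = 0.002370, so r = 0.123246 = 12.325%.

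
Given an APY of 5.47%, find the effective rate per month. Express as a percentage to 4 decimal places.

0.4448%

The per-month rate i satisfies (1 + i)^12 = 1 + 0.0547.
i = 1.0547^(1/12) − 1 = 0.0044479 = 0.4448%.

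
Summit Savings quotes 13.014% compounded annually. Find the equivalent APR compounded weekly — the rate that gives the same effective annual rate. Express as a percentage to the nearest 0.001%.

12.249%

Compounded annually, EAR = nominal = 0.130140.
Solve (1 + r/52)^52 = 1.130140: r/52 = 1.130140^(1/52) − 1 = 0.002355, so r = 0.122486 = 12.249%.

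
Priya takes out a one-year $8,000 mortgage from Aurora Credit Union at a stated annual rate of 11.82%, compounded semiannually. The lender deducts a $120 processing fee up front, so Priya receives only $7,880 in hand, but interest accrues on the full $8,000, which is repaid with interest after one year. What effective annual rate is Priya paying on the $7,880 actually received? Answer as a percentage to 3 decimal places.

Amount owed after one year: 8,000 × (1 + 0.1182/2)^2 = 8,000 × 1.121693 = $8,973.54.
Effective rate on net proceeds: 8,973.54 / 7,880 − 1 = 0.138774 = 13.877%.

13.877%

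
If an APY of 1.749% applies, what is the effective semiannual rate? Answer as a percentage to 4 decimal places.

The per-half-year rate i satisfies (1 + i)^2 = 1 + 0.01749.
i = 1.01749^(1/2) − 1 = 0.0087071 = 0.8707%.

0.8707%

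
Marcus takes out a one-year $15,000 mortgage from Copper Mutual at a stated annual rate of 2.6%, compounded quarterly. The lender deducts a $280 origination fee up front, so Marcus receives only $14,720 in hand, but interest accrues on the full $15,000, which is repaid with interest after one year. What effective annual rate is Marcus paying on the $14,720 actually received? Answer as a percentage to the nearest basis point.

4.58%

Amount owed after one year: 15,000 × (1 + 0.026/4)^4 = 15,000 × 1.026255 = $15,393.82.
Effective rate on net proceeds: 15,393.82 / 14,720 − 1 = 0.045776 = 4.58%.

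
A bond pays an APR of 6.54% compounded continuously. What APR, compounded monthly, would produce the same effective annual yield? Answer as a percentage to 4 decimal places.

EAR under continuous compounding: e^0.0654 − 1 = 0.067586.
Solve (1 + r/12)^12 = 1.067586: r/12 = 1.067586^(1/12) − 1 = 0.005465, so r = 0.065579 = 6.5579%.

6.5579%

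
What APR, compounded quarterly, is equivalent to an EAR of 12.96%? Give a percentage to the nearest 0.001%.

(1 + r/4)^4 − 1 = 0.1296, so 1 + r/4 = 1.1296^(1/4).
r/4 = 0.030935, so r = 0.123739 = 12.374%.

12.374%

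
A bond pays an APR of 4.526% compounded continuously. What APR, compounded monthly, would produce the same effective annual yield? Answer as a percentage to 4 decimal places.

EAR under continuous compounding: e^0.04526 − 1 = 0.046300.
Solve (1 + r/12)^12 = 1.046300: r/12 = 1.046300^(1/12) − 1 = 0.003779, so r = 0.045345 = 4.5345%.

4.5345%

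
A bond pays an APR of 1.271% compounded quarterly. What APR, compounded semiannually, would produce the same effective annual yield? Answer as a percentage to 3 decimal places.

1.273%

EAR = (1 + 0.01271/4)^4 − 1 = 0.012771.
Solve (1 + r/2)^2 = 1.012771: r/2 = 1.012771^(1/2) − 1 = 0.006365, so r = 0.012730 = 1.273%.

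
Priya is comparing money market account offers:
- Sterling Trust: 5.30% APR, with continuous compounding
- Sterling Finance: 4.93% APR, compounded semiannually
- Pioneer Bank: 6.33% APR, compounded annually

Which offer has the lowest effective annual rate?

Sterling Finance

Sterling Trust: e^0.0530 − 1 = 5.443%
Sterling Finance: (1 + 0.0493/2)^2 − 1 = 4.991%
Pioneer Bank: compounded annually, EAR = 6.330%
The lowest effective annual rate is Sterling Finance at 4.991%.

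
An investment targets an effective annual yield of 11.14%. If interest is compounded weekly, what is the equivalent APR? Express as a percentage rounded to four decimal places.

(1 + r/52)^52 − 1 = 0.1114, so 1 + r/52 = 1.1114^(1/52).
r/52 = 0.002033, so r = 0.105728 = 10.5728%.

10.5728%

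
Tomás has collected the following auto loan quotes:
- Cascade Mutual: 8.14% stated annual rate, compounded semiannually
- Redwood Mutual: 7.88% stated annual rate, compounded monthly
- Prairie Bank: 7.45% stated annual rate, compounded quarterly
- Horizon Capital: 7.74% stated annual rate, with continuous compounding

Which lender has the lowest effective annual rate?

Prairie Bank

Cascade Mutual: (1 + 0.0814/2)^2 − 1 = 8.306%
Redwood Mutual: (1 + 0.0788/12)^12 − 1 = 8.171%
Prairie Bank: (1 + 0.0745/4)^4 − 1 = 7.661%
Horizon Capital: e^0.0774 − 1 = 8.047%
The lowest effective annual rate is Prairie Bank at 7.661%.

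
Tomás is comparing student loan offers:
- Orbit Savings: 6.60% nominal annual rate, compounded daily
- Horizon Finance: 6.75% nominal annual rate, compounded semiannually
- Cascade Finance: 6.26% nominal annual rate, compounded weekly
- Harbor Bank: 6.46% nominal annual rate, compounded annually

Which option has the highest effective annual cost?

Orbit Savings: (1 + 0.0660/365)^365 − 1 = 6.822%
Horizon Finance: (1 + 0.0675/2)^2 − 1 = 6.864%
Cascade Finance: (1 + 0.0626/52)^52 − 1 = 6.456%
Harbor Bank: compounded annually, EAR = 6.460%
The highest effective annual rate is Horizon Finance at 6.864%.

Horizon Finance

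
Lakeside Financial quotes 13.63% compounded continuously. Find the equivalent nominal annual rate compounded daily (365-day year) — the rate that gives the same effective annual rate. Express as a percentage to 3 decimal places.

EAR under continuous compounding: e^0.1363 − 1 = 0.146026.
Solve (1 + r/365)^365 = 1.146026: r/365 = 1.146026^(1/365) − 1 = 0.000373, so r = 0.136325 = 13.633%.

13.633%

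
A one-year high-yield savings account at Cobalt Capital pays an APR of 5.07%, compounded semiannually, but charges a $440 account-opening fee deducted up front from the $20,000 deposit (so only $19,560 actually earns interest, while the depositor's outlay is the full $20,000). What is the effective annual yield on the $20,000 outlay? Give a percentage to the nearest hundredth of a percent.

Value after one year: 19,560 × (1 + 0.0507/2)^2 = 19,560 × 1.051343 = $20,564.26.
Effective yield on the $20,000 outlay: 20,564.26 / 20,000 − 1 = 0.028213 = 2.82%.

2.82%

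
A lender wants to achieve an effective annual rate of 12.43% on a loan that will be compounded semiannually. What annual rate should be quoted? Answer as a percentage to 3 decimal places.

12.066%

(1 + r/2)^2 − 1 = 0.1243, so 1 + r/2 = 1.1243^(1/2).
r/2 = 0.060330, so r = 0.120660 = 12.066%.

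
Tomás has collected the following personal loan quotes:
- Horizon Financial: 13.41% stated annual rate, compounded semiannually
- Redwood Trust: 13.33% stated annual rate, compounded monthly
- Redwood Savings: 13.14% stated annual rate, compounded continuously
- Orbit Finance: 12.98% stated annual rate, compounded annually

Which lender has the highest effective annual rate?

Horizon Financial: (1 + 0.1341/2)^2 − 1 = 13.860%
Redwood Trust: (1 + 0.1333/12)^12 − 1 = 14.175%
Redwood Savings: e^0.1314 − 1 = 14.042%
Orbit Finance: compounded annually, EAR = 12.980%
The highest effective annual rate is Redwood Trust at 14.175%.

Redwood Trust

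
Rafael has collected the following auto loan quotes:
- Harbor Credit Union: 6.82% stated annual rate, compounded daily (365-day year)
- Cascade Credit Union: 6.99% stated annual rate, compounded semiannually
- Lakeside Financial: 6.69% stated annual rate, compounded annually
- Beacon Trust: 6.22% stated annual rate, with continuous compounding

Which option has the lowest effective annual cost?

Harbor Credit Union: (1 + 0.0682/365)^365 − 1 = 7.057%
Cascade Credit Union: (1 + 0.0699/2)^2 − 1 = 7.112%
Lakeside Financial: compounded annually, EAR = 6.690%
Beacon Trust: e^0.0622 − 1 = 6.418%
The lowest effective annual rate is Beacon Trust at 6.418%.

Beacon Trust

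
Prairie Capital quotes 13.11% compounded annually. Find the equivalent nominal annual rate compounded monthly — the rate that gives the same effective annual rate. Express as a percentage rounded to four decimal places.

Compounded annually, EAR = nominal = 0.131100.
Solve (1 + r/12)^12 = 1.131100: r/12 = 1.131100^(1/12) − 1 = 0.010319, so r = 0.123825 = 12.3825%.

12.3825%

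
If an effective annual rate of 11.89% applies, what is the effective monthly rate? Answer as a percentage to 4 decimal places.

0.9406%

The per-month rate i satisfies (1 + i)^12 = 1 + 0.1189.
i = 1.1189^(1/12) − 1 = 0.0094061 = 0.9406%.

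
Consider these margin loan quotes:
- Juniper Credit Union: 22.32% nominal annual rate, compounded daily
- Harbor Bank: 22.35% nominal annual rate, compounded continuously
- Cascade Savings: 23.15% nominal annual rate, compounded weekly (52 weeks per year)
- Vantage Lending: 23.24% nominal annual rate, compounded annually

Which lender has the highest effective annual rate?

Cascade Savings

Juniper Credit Union: (1 + 0.2232/365)^365 − 1 = 24.999%
Harbor Bank: e^0.2235 − 1 = 25.045%
Cascade Savings: (1 + 0.2315/52)^52 − 1 = 25.984%
Vantage Lending: compounded annually, EAR = 23.240%
The highest effective annual rate is Cascade Savings at 25.984%.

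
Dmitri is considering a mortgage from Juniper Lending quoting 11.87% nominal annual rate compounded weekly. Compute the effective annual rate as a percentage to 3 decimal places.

12.588%

EAR = (1 + 0.1187/52)^52 − 1.
= 1.125880 − 1 = 12.588%.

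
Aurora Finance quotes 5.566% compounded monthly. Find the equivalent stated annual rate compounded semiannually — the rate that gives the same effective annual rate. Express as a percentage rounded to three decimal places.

EAR = (1 + 0.05566/12)^12 − 1 = 0.057102.
Solve (1 + r/2)^2 = 1.057102: r/2 = 1.057102^(1/2) − 1 = 0.028155, so r = 0.056309 = 5.631%.

5.631%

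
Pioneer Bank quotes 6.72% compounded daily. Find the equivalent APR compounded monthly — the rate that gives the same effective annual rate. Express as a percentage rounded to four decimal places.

6.7382%

EAR = (1 + 0.0672/365)^365 − 1 = 0.069503.
Solve (1 + r/12)^12 = 1.069503: r/12 = 1.069503^(1/12) − 1 = 0.005615, so r = 0.067382 = 6.7382%.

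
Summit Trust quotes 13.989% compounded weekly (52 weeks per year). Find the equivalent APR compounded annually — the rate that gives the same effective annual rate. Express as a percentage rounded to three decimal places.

EAR = (1 + 0.13989/52)^52 − 1 = 0.149931.
Compounded annually, the equivalent nominal rate is the EAR itself: 14.993%.

14.993%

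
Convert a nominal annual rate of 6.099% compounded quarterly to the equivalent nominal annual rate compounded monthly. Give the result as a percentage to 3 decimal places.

EAR = (1 + 0.06099/4)^4 − 1 = 0.062399.
Solve (1 + r/12)^12 = 1.062399: r/12 = 1.062399^(1/12) − 1 = 0.005057, so r = 0.060683 = 6.068%.

6.068%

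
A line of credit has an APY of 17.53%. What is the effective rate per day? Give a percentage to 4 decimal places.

The per-day rate i satisfies (1 + i)^365 = 1 + 0.1753.
i = 1.1753^(1/365) − 1 = 0.0004426 = 0.0443%.

0.0443%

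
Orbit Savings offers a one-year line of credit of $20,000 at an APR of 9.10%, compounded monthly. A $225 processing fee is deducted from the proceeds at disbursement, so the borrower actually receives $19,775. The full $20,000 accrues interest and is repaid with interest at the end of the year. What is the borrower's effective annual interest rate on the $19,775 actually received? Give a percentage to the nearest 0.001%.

Amount owed after one year: 20,000 × (1 + 0.0910/12)^12 = 20,000 × 1.094893 = $21,897.86.
Effective rate on net proceeds: 21,897.86 / 19,775 − 1 = 0.107351 = 10.735%.

10.735%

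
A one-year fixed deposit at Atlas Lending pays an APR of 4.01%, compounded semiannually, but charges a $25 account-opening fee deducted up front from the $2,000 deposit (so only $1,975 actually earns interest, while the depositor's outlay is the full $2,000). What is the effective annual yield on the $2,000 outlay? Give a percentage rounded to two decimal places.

2.75%

Value after one year: 1,975 × (1 + 0.0401/2)^2 = 1,975 × 1.040502 = $2,054.99.
Effective yield on the $2,000 outlay: 2,054.99 / 2,000 − 1 = 0.027496 = 2.75%.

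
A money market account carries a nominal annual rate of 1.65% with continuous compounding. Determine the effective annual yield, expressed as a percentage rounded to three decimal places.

1.664%

With continuous compounding, EAR = e^0.0165 − 1.
e^0.0165 = 1.016637, so EAR = 0.016637 = 1.664%.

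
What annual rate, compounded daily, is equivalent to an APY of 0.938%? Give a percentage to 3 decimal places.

0.934%

(1 + r/365)^365 − 1 = 0.00938, so 1 + r/365 = 1.00938^(1/365).
r/365 = 0.000026, so r = 0.009336 = 0.934%.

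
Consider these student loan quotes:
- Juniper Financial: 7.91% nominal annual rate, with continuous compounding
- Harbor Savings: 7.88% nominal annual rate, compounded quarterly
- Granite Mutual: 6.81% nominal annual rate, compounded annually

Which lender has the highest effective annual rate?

Juniper Financial

Juniper Financial: e^0.0791 − 1 = 8.231%
Harbor Savings: (1 + 0.0788/4)^4 − 1 = 8.116%
Granite Mutual: compounded annually, EAR = 6.810%
The highest effective annual rate is Juniper Financial at 8.231%.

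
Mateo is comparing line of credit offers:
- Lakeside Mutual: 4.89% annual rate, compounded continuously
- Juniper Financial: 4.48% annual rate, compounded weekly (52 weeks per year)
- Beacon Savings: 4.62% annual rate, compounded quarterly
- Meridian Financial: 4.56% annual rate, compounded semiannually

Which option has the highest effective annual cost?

Lakeside Mutual: e^0.0489 − 1 = 5.012%
Juniper Financial: (1 + 0.0448/52)^52 − 1 = 4.580%
Beacon Savings: (1 + 0.0462/4)^4 − 1 = 4.701%
Meridian Financial: (1 + 0.0456/2)^2 − 1 = 4.612%
The highest effective annual rate is Lakeside Mutual at 5.012%.

Lakeside Mutual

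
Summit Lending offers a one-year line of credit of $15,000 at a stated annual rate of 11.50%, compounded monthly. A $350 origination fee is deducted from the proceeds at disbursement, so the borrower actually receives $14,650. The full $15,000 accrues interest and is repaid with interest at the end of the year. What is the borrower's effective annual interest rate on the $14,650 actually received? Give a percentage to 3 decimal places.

Amount owed after one year: 15,000 × (1 + 0.1150/12)^12 = 15,000 × 1.121259 = $16,818.89.
Effective rate on net proceeds: 16,818.89 / 14,650 − 1 = 0.148047 = 14.805%.

14.805%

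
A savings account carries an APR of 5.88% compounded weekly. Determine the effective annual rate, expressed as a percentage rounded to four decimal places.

EAR = (1 + 0.0588/52)^52 − 1.
= (1 + 0.001131)^52 − 1 = 1.060528 − 1 = 6.0528%.

6.0528%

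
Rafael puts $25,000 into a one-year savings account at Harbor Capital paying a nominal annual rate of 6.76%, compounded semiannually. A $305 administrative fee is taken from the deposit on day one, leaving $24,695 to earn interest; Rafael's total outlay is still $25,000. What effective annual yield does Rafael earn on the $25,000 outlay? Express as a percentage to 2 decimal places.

Value after one year: 24,695 × (1 + 0.0676/2)^2 = 24,695 × 1.068742 = $26,392.59.
Effective yield on the $25,000 outlay: 26,392.59 / 25,000 − 1 = 0.055704 = 5.57%.

5.57%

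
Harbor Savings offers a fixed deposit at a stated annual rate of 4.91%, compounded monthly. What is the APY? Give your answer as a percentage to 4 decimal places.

EAR = (1 + 0.0491/12)^12 − 1.
= 1.050220 − 1 = 5.0220%.

5.0220%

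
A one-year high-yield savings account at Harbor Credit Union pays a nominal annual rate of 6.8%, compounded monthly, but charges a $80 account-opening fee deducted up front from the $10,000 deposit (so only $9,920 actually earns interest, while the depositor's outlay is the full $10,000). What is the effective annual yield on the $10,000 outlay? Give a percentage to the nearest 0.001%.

6.160%

Value after one year: 9,920 × (1 + 0.068/12)^12 = 9,920 × 1.070160 = $10,615.99.
Effective yield on the $10,000 outlay: 10,615.99 / 10,000 − 1 = 0.061599 = 6.160%.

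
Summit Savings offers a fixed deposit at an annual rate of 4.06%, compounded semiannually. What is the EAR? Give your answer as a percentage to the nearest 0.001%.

EAR = (1 + 0.0406/2)^2 − 1.
= (1 + 0.020300)^2 − 1 = 1.041012 − 1 = 4.101%.

4.101%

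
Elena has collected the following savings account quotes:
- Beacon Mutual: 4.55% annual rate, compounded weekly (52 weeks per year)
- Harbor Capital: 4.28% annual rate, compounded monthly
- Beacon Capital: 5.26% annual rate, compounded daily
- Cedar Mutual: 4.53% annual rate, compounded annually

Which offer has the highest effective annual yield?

Beacon Mutual: (1 + 0.0455/52)^52 − 1 = 4.653%
Harbor Capital: (1 + 0.0428/12)^12 − 1 = 4.365%
Beacon Capital: (1 + 0.0526/365)^365 − 1 = 5.400%
Cedar Mutual: compounded annually, EAR = 4.530%
The highest effective annual rate is Beacon Capital at 5.400%.

Beacon Capital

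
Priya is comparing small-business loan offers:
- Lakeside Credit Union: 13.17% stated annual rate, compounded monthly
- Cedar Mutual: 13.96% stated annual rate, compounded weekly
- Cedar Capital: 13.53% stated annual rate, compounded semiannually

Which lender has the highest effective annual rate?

Cedar Mutual

Lakeside Credit Union: (1 + 0.1317/12)^12 − 1 = 13.995%
Cedar Mutual: (1 + 0.1396/52)^52 − 1 = 14.960%
Cedar Capital: (1 + 0.1353/2)^2 − 1 = 13.988%
The highest effective annual rate is Cedar Mutual at 14.960%.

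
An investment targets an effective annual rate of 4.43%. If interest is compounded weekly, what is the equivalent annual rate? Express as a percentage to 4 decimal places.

4.3365%

(1 + r/52)^52 − 1 = 0.0443, so 1 + r/52 = 1.0443^(1/52).
r/52 = 0.000834, so r = 0.043365 = 4.3365%.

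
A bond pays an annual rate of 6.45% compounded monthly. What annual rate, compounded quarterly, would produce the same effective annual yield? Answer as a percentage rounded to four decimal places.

6.4847%

EAR = (1 + 0.0645/12)^12 − 1 = 0.066441.
Solve (1 + r/4)^4 = 1.066441: r/4 = 1.066441^(1/4) − 1 = 0.016212, so r = 0.064847 = 6.4847%.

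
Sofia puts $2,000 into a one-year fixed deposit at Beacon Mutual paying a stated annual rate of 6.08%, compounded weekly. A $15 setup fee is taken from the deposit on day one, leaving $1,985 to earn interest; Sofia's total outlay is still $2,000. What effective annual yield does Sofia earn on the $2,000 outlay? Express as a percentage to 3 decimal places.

Value after one year: 1,985 × (1 + 0.0608/52)^52 = 1,985 × 1.062649 = $2,109.36.
Effective yield on the $2,000 outlay: 2,109.36 / 2,000 − 1 = 0.054679 = 5.468%.

5.468%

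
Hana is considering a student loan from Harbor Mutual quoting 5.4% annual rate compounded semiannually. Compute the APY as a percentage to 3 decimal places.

5.473%

EAR = (1 + 0.054/2)^2 − 1.
= (1 + 0.027000)^2 − 1 = 1.054729 − 1 = 5.473%.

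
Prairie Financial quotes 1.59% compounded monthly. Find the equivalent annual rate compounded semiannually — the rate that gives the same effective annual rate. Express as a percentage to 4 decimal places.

1.5953%

EAR = (1 + 0.0159/12)^12 − 1 = 0.016016.
Solve (1 + r/2)^2 = 1.016016: r/2 = 1.016016^(1/2) − 1 = 0.007976, so r = 0.015953 = 1.5953%.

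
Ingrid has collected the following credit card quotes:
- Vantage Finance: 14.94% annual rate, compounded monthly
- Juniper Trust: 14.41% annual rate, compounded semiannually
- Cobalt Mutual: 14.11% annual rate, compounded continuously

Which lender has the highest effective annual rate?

Vantage Finance: (1 + 0.1494/12)^12 − 1 = 16.007%
Juniper Trust: (1 + 0.1441/2)^2 − 1 = 14.929%
Cobalt Mutual: e^0.1411 − 1 = 15.154%
The highest effective annual rate is Vantage Finance at 16.007%.

Vantage Finance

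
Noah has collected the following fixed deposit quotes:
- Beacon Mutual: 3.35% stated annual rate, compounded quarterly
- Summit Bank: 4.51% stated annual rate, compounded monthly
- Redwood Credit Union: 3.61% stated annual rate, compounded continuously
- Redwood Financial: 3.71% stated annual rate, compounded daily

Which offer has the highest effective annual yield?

Summit Bank

Beacon Mutual: (1 + 0.0335/4)^4 − 1 = 3.392%
Summit Bank: (1 + 0.0451/12)^12 − 1 = 4.604%
Redwood Credit Union: e^0.0361 − 1 = 3.676%
Redwood Financial: (1 + 0.0371/365)^365 − 1 = 3.779%
The highest effective annual rate is Summit Bank at 4.604%.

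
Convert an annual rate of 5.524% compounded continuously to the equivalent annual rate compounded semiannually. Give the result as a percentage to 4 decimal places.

EAR under continuous compounding: e^0.05524 − 1 = 0.056794.
Solve (1 + r/2)^2 = 1.056794: r/2 = 1.056794^(1/2) − 1 = 0.028005, so r = 0.056010 = 5.6010%.

5.6010%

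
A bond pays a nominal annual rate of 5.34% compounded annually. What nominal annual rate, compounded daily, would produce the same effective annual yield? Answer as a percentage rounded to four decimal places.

Compounded annually, EAR = nominal = 0.053400.
Solve (1 + r/365)^365 = 1.053400: r/365 = 1.053400^(1/365) − 1 = 0.000143, so r = 0.052027 = 5.2027%.

5.2027%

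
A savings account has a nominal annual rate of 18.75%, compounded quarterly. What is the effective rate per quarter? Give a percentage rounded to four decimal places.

4.6875%

With a nominal annual rate compounded quarterly, the periodic rate is the nominal rate divided by 4.
i = 0.1875 / 4 = 0.0468750 = 4.6875%.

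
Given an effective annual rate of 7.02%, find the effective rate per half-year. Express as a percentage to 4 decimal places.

3.4505%

The per-half-year rate i satisfies (1 + i)^2 = 1 + 0.0702.
i = 1.0702^(1/2) − 1 = 0.0345047 = 3.4505%.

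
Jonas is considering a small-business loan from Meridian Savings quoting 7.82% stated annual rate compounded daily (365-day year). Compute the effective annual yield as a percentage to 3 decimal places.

EAR = (1 + 0.0782/365)^365 − 1.
= (1 + 0.000214)^365 − 1 = 1.081330 − 1 = 8.133%.

8.133%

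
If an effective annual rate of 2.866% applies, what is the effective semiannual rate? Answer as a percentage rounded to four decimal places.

1.4229%

The per-half-year rate i satisfies (1 + i)^2 = 1 + 0.02866.
i = 1.02866^(1/2) − 1 = 0.0142288 = 1.4229%.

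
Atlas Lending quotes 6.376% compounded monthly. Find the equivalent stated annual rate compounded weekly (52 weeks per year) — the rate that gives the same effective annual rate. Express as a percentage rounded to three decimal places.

EAR = (1 + 0.06376/12)^12 − 1 = 0.065657.
Solve (1 + r/52)^52 = 1.065657: r/52 = 1.065657^(1/52) − 1 = 0.001224, so r = 0.063630 = 6.363%.

6.363%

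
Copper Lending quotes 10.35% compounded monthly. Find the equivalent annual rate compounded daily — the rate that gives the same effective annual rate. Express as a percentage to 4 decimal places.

EAR = (1 + 0.1035/12)^12 − 1 = 0.108554.
Solve (1 + r/365)^365 = 1.108554: r/365 = 1.108554^(1/365) − 1 = 0.000282, so r = 0.103071 = 10.3071%.

10.3071%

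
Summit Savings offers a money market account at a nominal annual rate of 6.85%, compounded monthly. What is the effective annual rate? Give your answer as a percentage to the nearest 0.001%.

7.069%

EAR = (1 + 0.0685/12)^12 − 1.
= 1.070692 − 1 = 7.069%.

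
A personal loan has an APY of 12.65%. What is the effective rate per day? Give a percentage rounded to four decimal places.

The per-day rate i satisfies (1 + i)^365 = 1 + 0.1265.
i = 1.1265^(1/365) − 1 = 0.0003264 = 0.0326%.

0.0326%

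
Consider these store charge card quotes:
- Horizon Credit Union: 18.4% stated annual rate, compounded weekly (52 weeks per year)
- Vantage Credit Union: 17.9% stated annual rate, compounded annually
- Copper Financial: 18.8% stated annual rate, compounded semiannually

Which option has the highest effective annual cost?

Horizon Credit Union: (1 + 0.184/52)^52 − 1 = 20.163%
Vantage Credit Union: compounded annually, EAR = 17.900%
Copper Financial: (1 + 0.188/2)^2 − 1 = 19.684%
The highest effective annual rate is Horizon Credit Union at 20.163%.

Horizon Credit Union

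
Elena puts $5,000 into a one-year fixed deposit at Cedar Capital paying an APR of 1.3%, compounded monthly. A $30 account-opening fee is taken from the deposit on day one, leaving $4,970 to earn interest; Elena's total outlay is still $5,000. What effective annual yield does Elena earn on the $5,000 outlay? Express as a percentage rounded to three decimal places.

Value after one year: 4,970 × (1 + 0.013/12)^12 = 4,970 × 1.013078 = $5,035.00.
Effective yield on the $5,000 outlay: 5,035.00 / 5,000 − 1 = 0.006999 = 0.700%.

0.700%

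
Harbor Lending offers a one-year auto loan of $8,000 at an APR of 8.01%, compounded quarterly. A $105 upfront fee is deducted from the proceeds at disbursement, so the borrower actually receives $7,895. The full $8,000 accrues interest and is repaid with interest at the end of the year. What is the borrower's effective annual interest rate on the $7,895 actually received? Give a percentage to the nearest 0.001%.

9.694%

Amount owed after one year: 8,000 × (1 + 0.0801/4)^4 = 8,000 × 1.082538 = $8,660.31.
Effective rate on net proceeds: 8,660.31 / 7,895 − 1 = 0.096936 = 9.694%.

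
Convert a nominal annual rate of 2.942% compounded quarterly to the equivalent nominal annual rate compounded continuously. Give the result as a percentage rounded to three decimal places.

2.931%

EAR = (1 + 0.02942/4)^4 − 1 = 0.029746.
Equivalent continuous rate: r = ln(1 + 0.029746) = 0.029312 = 2.931%.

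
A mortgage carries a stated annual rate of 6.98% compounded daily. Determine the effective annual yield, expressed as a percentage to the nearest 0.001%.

7.229%

EAR = (1 + 0.0698/365)^365 − 1.
= (1 + 0.000191)^365 − 1 = 1.072287 − 1 = 7.229%.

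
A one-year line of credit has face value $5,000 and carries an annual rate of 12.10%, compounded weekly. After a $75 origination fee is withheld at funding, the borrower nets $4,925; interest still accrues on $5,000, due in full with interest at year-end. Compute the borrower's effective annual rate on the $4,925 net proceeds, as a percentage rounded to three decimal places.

Amount owed after one year: 5,000 × (1 + 0.1210/52)^52 = 5,000 × 1.128466 = $5,642.33.
Effective rate on net proceeds: 5,642.33 / 4,925 − 1 = 0.145651 = 14.565%.

14.565%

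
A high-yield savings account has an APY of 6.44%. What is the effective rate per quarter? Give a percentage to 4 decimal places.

The per-quarter rate i satisfies (1 + i)^4 = 1 + 0.0644.
i = 1.0644^(1/4) − 1 = 0.0157252 = 1.5725%.

1.5725%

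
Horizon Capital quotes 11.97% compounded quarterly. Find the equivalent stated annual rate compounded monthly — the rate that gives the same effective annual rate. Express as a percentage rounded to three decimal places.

EAR = (1 + 0.1197/4)^4 − 1 = 0.125181.
Solve (1 + r/12)^12 = 1.125181: r/12 = 1.125181^(1/12) − 1 = 0.009877, so r = 0.118525 = 11.853%.

11.853%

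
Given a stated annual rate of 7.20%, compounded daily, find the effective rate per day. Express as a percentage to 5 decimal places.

With a nominal annual rate compounded daily, the periodic rate is the nominal rate divided by 365.
i = 0.0720 / 365 = 0.0001973 = 0.01973%.

0.01973%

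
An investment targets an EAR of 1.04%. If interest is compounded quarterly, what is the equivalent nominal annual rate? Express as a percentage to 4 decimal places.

1.0360%

(1 + r/4)^4 − 1 = 0.0104, so 1 + r/4 = 1.0104^(1/4).
r/4 = 0.002590, so r = 0.010360 = 1.0360%.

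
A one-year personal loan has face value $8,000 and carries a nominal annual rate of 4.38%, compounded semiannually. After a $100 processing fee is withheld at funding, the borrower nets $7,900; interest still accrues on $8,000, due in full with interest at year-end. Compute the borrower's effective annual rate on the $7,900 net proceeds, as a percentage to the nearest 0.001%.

5.750%

Amount owed after one year: 8,000 × (1 + 0.0438/2)^2 = 8,000 × 1.044280 = $8,354.24.
Effective rate on net proceeds: 8,354.24 / 7,900 − 1 = 0.057498 = 5.750%.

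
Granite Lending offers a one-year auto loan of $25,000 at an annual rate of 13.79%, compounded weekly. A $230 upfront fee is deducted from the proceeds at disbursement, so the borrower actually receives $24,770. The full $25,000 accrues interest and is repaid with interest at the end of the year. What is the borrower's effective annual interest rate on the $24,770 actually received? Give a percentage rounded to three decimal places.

15.831%

Amount owed after one year: 25,000 × (1 + 0.1379/52)^52 = 25,000 × 1.147651 = $28,691.28.
Effective rate on net proceeds: 28,691.28 / 24,770 − 1 = 0.158308 = 15.831%.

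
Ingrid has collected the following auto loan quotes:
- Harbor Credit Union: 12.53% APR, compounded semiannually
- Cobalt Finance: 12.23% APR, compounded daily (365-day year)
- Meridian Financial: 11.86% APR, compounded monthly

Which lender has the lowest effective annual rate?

Meridian Financial

Harbor Credit Union: (1 + 0.1253/2)^2 − 1 = 12.923%
Cobalt Finance: (1 + 0.1223/365)^365 − 1 = 13.007%
Meridian Financial: (1 + 0.1186/12)^12 − 1 = 12.526%
The lowest effective annual rate is Meridian Financial at 12.526%.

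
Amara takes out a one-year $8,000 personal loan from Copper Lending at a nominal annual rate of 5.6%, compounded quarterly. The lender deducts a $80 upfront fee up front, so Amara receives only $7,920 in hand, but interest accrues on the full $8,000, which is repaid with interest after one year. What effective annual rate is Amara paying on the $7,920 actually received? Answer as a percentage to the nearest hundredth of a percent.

6.79%

Amount owed after one year: 8,000 × (1 + 0.056/4)^4 = 8,000 × 1.057187 = $8,457.50.
Effective rate on net proceeds: 8,457.50 / 7,920 − 1 = 0.067866 = 6.79%.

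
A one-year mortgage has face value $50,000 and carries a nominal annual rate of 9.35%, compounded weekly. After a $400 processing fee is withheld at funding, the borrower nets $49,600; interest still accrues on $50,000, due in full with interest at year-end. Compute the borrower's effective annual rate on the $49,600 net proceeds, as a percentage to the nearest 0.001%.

10.677%

Amount owed after one year: 50,000 × (1 + 0.0935/52)^52 = 50,000 × 1.097918 = $54,895.92.
Effective rate on net proceeds: 54,895.92 / 49,600 − 1 = 0.106773 = 10.677%.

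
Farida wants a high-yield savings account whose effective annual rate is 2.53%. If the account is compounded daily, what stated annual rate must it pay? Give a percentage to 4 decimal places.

2.4986%

(1 + r/365)^365 − 1 = 0.0253, so 1 + r/365 = 1.0253^(1/365).
r/365 = 0.000068, so r = 0.024986 = 2.4986%.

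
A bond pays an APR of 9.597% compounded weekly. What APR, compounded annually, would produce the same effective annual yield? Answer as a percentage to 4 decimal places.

EAR = (1 + 0.09597/52)^52 − 1 = 0.100629.
Compounded annually, the equivalent nominal rate is the EAR itself: 10.0629%.

10.0629%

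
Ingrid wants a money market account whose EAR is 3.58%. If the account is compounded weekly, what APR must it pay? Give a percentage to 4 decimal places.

(1 + r/52)^52 − 1 = 0.0358, so 1 + r/52 = 1.0358^(1/52).
r/52 = 0.000677, so r = 0.035186 = 3.5186%.

3.5186%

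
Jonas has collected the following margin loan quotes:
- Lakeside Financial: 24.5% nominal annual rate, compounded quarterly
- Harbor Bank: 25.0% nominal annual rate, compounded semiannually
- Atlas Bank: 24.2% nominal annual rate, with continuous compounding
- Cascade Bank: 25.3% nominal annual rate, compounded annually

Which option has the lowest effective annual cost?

Lakeside Financial: (1 + 0.245/4)^4 − 1 = 26.844%
Harbor Bank: (1 + 0.250/2)^2 − 1 = 26.562%
Atlas Bank: e^0.242 − 1 = 27.379%
Cascade Bank: compounded annually, EAR = 25.300%
The lowest effective annual rate is Cascade Bank at 25.300%.

Cascade Bank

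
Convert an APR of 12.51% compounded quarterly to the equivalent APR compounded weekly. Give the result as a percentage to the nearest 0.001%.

12.333%

EAR = (1 + 0.1251/4)^4 − 1 = 0.131092.
Solve (1 + r/52)^52 = 1.131092: r/52 = 1.131092^(1/52) − 1 = 0.002372, so r = 0.123330 = 12.333%.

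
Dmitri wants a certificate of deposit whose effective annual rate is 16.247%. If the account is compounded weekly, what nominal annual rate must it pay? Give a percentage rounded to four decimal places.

(1 + r/52)^52 − 1 = 0.16247, so 1 + r/52 = 1.16247^(1/52).
r/52 = 0.002899, so r = 0.150765 = 15.0765%.

15.0765%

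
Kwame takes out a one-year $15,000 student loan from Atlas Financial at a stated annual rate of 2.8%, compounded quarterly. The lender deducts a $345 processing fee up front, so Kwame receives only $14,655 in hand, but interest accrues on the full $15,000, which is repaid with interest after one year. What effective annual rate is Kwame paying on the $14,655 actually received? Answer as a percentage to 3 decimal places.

Amount owed after one year: 15,000 × (1 + 0.028/4)^4 = 15,000 × 1.028295 = $15,424.43.
Effective rate on net proceeds: 15,424.43 / 14,655 − 1 = 0.052503 = 5.250%.

5.250%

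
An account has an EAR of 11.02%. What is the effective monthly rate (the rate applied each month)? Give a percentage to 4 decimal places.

The per-month rate i satisfies (1 + i)^12 = 1 + 0.1102.
i = 1.1102^(1/12) − 1 = 0.0087497 = 0.8750%.

0.8750%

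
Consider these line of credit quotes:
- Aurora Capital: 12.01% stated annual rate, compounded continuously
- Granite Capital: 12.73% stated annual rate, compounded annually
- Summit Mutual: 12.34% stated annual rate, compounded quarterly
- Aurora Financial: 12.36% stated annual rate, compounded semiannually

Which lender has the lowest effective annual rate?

Aurora Capital: e^0.1201 − 1 = 12.761%
Granite Capital: compounded annually, EAR = 12.730%
Summit Mutual: (1 + 0.1234/4)^4 − 1 = 12.923%
Aurora Financial: (1 + 0.1236/2)^2 − 1 = 12.742%
The lowest effective annual rate is Granite Capital at 12.730%.

Granite Capital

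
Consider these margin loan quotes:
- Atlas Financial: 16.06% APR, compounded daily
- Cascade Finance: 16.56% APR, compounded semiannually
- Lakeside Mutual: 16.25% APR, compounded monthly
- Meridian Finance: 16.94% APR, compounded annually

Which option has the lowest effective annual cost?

Meridian Finance

Atlas Financial: (1 + 0.1606/365)^365 − 1 = 17.417%
Cascade Finance: (1 + 0.1656/2)^2 − 1 = 17.246%
Lakeside Mutual: (1 + 0.1625/12)^12 − 1 = 17.517%
Meridian Finance: compounded annually, EAR = 16.940%
The lowest effective annual rate is Meridian Finance at 16.940%.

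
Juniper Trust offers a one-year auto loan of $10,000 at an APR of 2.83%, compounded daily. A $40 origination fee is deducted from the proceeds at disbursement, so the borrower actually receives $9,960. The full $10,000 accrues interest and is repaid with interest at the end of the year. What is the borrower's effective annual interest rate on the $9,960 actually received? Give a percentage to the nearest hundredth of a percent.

Amount owed after one year: 10,000 × (1 + 0.0283/365)^365 = 10,000 × 1.028703 = $10,287.03.
Effective rate on net proceeds: 10,287.03 / 9,960 − 1 = 0.032834 = 3.28%.

3.28%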